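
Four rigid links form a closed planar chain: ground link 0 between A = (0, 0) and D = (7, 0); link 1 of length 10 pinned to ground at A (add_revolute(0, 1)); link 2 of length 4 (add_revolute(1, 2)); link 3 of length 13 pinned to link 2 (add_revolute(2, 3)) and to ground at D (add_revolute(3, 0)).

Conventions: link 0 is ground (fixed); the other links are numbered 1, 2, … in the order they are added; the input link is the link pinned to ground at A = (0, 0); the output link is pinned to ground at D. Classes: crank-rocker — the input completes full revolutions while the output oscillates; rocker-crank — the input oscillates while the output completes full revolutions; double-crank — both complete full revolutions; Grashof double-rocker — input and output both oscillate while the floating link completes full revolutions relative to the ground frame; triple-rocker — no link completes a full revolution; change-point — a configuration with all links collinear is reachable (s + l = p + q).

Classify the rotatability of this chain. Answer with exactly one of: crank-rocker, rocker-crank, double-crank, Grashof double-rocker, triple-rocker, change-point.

lengths: ground=7, input=10, coupler=4, output=13
sorted: s=4 (shortest), l=13 (longest), p+q=17
s + l = 17 vs p + q = 17
s + l = p + q → change-point (collinear configuration reachable)

change-point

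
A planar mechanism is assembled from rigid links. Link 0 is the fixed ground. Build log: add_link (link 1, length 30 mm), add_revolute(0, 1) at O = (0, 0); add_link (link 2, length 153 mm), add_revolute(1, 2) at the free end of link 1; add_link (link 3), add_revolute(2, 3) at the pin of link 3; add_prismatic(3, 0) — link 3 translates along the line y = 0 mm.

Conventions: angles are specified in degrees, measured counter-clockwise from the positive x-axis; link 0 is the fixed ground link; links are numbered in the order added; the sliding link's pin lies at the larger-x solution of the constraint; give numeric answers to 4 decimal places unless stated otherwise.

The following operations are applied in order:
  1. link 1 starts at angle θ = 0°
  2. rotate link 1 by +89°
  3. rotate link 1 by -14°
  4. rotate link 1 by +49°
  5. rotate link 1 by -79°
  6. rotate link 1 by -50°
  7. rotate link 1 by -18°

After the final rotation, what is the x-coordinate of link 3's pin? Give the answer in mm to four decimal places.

geometry: r = 30 mm, L = 153 mm, e = 0 mm; θ starts at 0°
rotate link 1 by +89°: θ ← 0° +89° = 89°
rotate link 1 by -14°: θ ← 89° -14° = 75°
rotate link 1 by +49°: θ ← 75° +49° = 124°
rotate link 1 by -79°: θ ← 124° -79° = 45°
rotate link 1 by -50°: θ ← 45° -50° = -5°
rotate link 1 by -18°: θ ← -5° -18° = -23°
crank pin P = (r cos θ, r sin θ) = (27.615146, -11.721934)
h = r sin θ − e = -11.721934 − 0 = -11.721934
x = r cos θ + √(L² − h²) = 27.615146 + 152.550307 = 180.165453

180.1655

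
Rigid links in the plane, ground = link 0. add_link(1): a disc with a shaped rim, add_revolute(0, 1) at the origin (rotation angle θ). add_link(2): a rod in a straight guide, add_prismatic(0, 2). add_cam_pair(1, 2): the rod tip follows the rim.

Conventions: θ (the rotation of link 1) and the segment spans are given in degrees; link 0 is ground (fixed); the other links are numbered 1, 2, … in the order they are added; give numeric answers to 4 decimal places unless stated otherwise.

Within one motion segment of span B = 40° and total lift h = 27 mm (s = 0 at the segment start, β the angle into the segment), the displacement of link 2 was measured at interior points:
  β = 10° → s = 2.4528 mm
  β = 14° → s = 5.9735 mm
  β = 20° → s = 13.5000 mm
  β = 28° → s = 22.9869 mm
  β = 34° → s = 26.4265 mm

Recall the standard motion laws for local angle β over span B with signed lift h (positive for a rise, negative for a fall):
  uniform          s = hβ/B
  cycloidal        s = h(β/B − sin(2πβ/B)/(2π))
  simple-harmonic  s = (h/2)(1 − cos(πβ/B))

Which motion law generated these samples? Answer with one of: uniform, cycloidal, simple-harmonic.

candidates at β/B = r: uniform s = h·r (linear in β); cycloidal s = h·(r − sin(2πr)/(2π)); simple-harmonic s = (h/2)(1 − cos(πr))
β=10°: printed 2.4528 | uniform 6.7500, cycloidal 2.4528, simple-harmonic 3.9541
β=14°: printed 5.9735 | uniform 9.4500, cycloidal 5.9735, simple-harmonic 7.3711
β=20°: printed 13.5000 | uniform 13.5000, cycloidal 13.5000, simple-harmonic 13.5000
β=28°: printed 22.9869 | uniform 18.9000, cycloidal 22.9869, simple-harmonic 21.4351
β=34°: printed 26.4265 | uniform 22.9500, cycloidal 26.4265, simple-harmonic 25.5286
only one law matches every sample → cycloidal

cycloidal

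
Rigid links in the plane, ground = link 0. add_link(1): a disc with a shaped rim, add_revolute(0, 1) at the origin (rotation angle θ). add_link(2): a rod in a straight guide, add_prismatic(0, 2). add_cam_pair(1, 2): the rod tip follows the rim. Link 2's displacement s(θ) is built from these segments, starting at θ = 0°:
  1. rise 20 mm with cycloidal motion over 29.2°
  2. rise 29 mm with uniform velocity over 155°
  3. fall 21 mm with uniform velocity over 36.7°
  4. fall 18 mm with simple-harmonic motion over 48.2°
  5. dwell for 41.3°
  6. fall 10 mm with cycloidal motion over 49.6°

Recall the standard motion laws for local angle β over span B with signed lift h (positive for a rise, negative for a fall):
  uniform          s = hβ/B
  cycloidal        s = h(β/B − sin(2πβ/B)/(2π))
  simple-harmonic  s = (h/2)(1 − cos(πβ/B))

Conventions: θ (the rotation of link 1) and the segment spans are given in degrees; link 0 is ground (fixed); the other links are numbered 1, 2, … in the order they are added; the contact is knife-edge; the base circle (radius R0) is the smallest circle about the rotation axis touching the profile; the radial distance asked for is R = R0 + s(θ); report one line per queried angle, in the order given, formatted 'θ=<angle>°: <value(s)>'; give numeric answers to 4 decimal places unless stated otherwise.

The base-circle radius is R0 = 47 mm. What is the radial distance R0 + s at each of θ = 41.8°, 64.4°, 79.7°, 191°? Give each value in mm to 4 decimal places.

segment 1 (0° to 29.2°, cycloidal, h = 20) is passed completely: s = 0.0000 + (20) = 20.0000
θ = 41.8° falls in segment 2 (29.2° to 184.2°, uniform, h = 29): β = 41.8 − 29.2 = 12.6°, B = 155°; Δs = 29·12.6/155 = 2.3574; s = 20.0000 + 2.3574 = 22.3574
θ = 64.4° falls in segment 2 (29.2° to 184.2°, uniform, h = 29): β = 64.4 − 29.2 = 35.2°, B = 155°; Δs = 29·35.2/155 = 6.5858; s = 20.0000 + 6.5858 = 26.5858
θ = 79.7° falls in segment 2 (29.2° to 184.2°, uniform, h = 29): β = 79.7 − 29.2 = 50.5°, B = 155°; Δs = 29·50.5/155 = 9.4484; s = 20.0000 + 9.4484 = 29.4484
segment 2 (29.2° to 184.2°, uniform, h = 29) is passed completely: s = 20.0000 + (29) = 49.0000
θ = 191° falls in segment 3 (184.2° to 220.9°, uniform, h = -21): β = 191 − 184.2 = 6.8°, B = 36.7°; Δs = -21·6.8/36.7 = -3.8910; s = 49.0000 − 3.8910 = 45.1090
θ=41.8°: R = R0 + s = 47 + 22.3574 = 69.3574
θ=64.4°: R = R0 + s = 47 + 26.5858 = 73.5858
θ=79.7°: R = R0 + s = 47 + 29.4484 = 76.4484
θ=191°: R = R0 + s = 47 + 45.1090 = 92.1090

θ=41.8°: 69.3574
θ=64.4°: 73.5858
θ=79.7°: 76.4484
θ=191°: 92.1090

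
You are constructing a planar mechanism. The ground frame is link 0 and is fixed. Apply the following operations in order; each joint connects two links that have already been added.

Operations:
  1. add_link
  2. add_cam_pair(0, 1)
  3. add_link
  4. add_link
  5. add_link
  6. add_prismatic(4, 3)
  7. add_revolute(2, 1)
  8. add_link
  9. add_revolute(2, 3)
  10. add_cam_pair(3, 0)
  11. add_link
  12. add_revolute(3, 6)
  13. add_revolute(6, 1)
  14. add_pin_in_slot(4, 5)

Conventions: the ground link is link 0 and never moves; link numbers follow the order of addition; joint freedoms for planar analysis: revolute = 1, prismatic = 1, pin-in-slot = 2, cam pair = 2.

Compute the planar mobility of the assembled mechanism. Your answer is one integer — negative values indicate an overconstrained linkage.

ground; <1,0,0>
#1 <2,0,0>
C:0↔1 J2 <2,0,1>
#2 <3,0,1>
#3 <4,0,1>
#4 <5,0,1>
P:4↔3 J1 <5,1,1>
R:2↔1 J1 <5,2,1>
#5 <6,2,1>
R:2↔3 J1 <6,3,1>
C:3↔0 J2 <6,3,2>
#6 <7,3,2>
R:3↔6 J1 <7,4,2>
R:6↔1 J1 <7,5,2>
PS:4↔5 J2 <7,5,3>
3×6 − 2×5 − 1×3 = 5

M = 5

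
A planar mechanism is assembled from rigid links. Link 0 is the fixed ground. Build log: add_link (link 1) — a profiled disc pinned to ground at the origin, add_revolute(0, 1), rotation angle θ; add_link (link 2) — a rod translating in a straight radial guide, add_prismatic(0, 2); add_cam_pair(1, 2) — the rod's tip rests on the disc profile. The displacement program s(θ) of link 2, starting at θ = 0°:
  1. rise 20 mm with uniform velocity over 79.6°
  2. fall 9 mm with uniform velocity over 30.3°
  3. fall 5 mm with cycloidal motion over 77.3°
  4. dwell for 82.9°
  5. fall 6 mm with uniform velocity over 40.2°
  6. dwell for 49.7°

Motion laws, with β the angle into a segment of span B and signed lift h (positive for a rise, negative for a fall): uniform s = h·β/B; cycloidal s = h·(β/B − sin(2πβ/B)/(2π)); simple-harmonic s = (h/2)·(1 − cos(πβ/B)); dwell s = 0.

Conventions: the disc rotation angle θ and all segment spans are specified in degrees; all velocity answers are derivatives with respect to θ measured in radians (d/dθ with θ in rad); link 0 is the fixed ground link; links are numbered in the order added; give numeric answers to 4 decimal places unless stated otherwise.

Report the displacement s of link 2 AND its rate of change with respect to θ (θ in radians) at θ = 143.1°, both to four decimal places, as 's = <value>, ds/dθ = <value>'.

seg 1 [0°–79.6°] uniform, h=20: full span → s += 20 → s = 20.0000
seg 2 [79.6°–109.9°] uniform, h=-9: full span → s += -9 → s = 11.0000
seg 3 [109.9°–187.2°] cycloidal, h=-5: θ=143.1° here. β=33.2, B=77.3. -5·(0.4295 − sin(2π·0.4295)/(2π)) = -1.8064 → s = 9.1936
velocity in seg [109.9°–187.2°] (cycloidal), θ in radians: β = 33.2° = 0.5794 rad, B = 77.3° = 1.3491 rad; ds/dθ = (h/B)(1 − cos(2πβ/B)) = ((-5)/1.3491)(1 − cos(2π·0.4295)) = -7.054396 mm/rad

s = 9.1936, ds/dθ = -7.0544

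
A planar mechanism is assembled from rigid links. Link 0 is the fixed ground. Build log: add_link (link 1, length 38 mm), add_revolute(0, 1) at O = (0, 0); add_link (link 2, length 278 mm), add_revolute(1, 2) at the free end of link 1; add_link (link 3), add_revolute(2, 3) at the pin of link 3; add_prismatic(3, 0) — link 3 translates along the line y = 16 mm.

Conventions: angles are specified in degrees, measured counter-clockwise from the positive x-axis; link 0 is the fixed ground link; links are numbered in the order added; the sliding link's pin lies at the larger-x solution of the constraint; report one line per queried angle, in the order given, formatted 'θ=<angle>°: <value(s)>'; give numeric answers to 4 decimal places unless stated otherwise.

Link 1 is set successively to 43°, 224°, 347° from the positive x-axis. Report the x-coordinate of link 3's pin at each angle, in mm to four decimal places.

geometry: r = 38 mm, L = 278 mm, e = 16 mm
θ=43°: crank pin P = (r cos θ, r sin θ) = (27.791441, 25.915938)
θ=43°: h = r sin θ − e = 25.915938 − 16 = 9.915938
θ=43°: x = r cos θ + √(L² − h²) = 27.791441 + 277.823099 = 305.614539
θ=224°: crank pin P = (r cos θ, r sin θ) = (-27.334912, -26.397018)
θ=224°: h = r sin θ − e = -26.397018 − 16 = -42.397018
θ=224°: x = r cos θ + √(L² − h²) = -27.334912 + 274.748053 = 247.413141
θ=347°: crank pin P = (r cos θ, r sin θ) = (37.026062, -8.548140)
θ=347°: h = r sin θ − e = -8.548140 − 16 = -24.548140
θ=347°: x = r cos θ + √(L² − h²) = 37.026062 + 276.914046 = 313.940108

θ=43°: 305.6145
θ=224°: 247.4131
θ=347°: 313.9401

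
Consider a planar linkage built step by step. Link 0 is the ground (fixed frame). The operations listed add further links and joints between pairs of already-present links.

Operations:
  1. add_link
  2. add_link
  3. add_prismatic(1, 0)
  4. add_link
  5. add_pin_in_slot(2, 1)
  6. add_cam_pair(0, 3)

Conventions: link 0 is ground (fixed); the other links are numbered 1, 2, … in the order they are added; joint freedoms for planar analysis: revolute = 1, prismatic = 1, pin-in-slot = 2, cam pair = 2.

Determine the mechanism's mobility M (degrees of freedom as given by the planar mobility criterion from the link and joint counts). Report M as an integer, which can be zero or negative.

ground; <1,0,0>
#1 <2,0,0>
#2 <3,0,0>
P:1↔0 J1 <3,1,0>
#3 <4,1,0>
PS:2↔1 J2 <4,1,1>
C:0↔3 J2 <4,1,2>
3×3 − 2×1 − 1×2 = 5

M = 5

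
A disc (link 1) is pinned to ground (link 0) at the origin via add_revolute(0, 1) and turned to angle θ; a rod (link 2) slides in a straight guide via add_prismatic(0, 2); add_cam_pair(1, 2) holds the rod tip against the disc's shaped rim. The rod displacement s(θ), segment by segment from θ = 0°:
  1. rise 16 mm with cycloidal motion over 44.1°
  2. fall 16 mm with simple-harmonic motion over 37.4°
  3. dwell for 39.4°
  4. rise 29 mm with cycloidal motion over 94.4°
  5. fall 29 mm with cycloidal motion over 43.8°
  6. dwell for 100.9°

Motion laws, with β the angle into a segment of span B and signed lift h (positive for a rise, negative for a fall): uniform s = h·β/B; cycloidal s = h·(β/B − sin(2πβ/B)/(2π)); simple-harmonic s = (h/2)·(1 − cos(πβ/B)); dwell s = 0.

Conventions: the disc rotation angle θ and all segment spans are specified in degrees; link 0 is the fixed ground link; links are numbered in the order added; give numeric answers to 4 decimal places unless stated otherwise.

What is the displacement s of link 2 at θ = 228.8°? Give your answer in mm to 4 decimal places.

segment 1 (0° to 44.1°, cycloidal, h = 16) is passed completely: s = 0.0000 + (16) = 16.0000
segment 2 (44.1° to 81.5°, simple-harmonic, h = -16) is passed completely: s = 16.0000 + (-16) = 0.0000
segment 3 (81.5° to 120.9°, dwell): s unchanged at 0.0000
segment 4 (120.9° to 215.3°, cycloidal, h = 29) is passed completely: s = 0.0000 + (29) = 29.0000
θ = 228.8° falls in segment 5 (215.3° to 259.1°, cycloidal, h = -29): β = 228.8 − 215.3 = 13.5°, B = 43.8°; Δs = -29·(0.3082 − sin(2π·0.3082)/(2π)) = -4.6282; s = 29.0000 − 4.6282 = 24.3718

24.3718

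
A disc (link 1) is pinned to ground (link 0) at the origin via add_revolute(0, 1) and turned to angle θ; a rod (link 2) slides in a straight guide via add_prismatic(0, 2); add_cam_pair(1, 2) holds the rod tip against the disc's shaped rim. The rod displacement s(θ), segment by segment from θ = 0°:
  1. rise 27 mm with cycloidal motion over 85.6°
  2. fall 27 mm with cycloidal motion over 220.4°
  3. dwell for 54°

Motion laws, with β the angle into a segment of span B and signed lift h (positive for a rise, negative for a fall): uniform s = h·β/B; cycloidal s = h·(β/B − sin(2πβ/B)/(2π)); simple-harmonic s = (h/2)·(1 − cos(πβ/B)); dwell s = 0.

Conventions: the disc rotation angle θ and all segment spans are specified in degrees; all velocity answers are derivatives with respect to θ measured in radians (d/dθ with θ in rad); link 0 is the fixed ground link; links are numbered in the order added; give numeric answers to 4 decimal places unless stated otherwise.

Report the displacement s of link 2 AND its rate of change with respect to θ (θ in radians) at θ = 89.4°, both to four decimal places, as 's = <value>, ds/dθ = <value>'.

segment 1 (0° to 85.6°, cycloidal, h = 27) is passed completely: s = 0.0000 + (27) = 27.0000
θ = 89.4° falls in segment 2 (85.6° to 306°, cycloidal, h = -27): β = 89.4 − 85.6 = 3.8°, B = 220.4°; Δs = -27·(0.0172 − sin(2π·0.0172)/(2π)) = -0.0009; s = 27.0000 − 0.0009 = 26.9991
velocity in seg [85.6°–306°] (cycloidal), θ in radians: β = 3.8° = 0.0663 rad, B = 220.4° = 3.8467 rad; ds/dθ = (h/B)(1 − cos(2πβ/B)) = ((-27)/3.8467)(1 − cos(2π·0.0172)) = -0.041146 mm/rad

s = 26.9991, ds/dθ = -0.0411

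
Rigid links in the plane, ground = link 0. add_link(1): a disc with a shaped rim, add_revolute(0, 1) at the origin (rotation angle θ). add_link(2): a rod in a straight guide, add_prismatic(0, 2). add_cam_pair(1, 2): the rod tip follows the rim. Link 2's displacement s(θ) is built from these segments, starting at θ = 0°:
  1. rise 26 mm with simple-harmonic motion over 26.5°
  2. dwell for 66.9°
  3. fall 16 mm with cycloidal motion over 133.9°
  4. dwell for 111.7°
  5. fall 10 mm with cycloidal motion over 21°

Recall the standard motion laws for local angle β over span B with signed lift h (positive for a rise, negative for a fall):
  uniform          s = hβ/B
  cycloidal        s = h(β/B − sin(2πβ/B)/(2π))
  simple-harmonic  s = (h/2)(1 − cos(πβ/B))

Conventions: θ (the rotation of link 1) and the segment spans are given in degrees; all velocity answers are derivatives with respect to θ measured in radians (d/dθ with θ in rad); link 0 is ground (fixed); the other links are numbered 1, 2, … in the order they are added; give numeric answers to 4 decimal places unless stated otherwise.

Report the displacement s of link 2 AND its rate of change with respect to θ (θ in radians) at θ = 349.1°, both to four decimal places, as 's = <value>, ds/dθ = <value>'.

segment 1 (0° to 26.5°, simple-harmonic, h = 26) is passed completely: s = 0.0000 + (26) = 26.0000
segment 2 (26.5° to 93.4°, dwell): s unchanged at 26.0000
segment 3 (93.4° to 227.3°, cycloidal, h = -16) is passed completely: s = 26.0000 + (-16) = 10.0000
segment 4 (227.3° to 339°, dwell): s unchanged at 10.0000
θ = 349.1° falls in segment 5 (339° to 360°, cycloidal, h = -10): β = 349.1 − 339 = 10.1°, B = 21°; Δs = -10·(0.4810 − sin(2π·0.4810)/(2π)) = -4.6195; s = 10.0000 − 4.6195 = 5.3805
velocity in seg [339°–360°] (cycloidal), θ in radians: β = 10.1° = 0.1763 rad, B = 21° = 0.3665 rad; ds/dθ = (h/B)(1 − cos(2πβ/B)) = ((-10)/0.3665)(1 − cos(2π·0.4810)) = -54.372247 mm/rad

s = 5.3805, ds/dθ = -54.3722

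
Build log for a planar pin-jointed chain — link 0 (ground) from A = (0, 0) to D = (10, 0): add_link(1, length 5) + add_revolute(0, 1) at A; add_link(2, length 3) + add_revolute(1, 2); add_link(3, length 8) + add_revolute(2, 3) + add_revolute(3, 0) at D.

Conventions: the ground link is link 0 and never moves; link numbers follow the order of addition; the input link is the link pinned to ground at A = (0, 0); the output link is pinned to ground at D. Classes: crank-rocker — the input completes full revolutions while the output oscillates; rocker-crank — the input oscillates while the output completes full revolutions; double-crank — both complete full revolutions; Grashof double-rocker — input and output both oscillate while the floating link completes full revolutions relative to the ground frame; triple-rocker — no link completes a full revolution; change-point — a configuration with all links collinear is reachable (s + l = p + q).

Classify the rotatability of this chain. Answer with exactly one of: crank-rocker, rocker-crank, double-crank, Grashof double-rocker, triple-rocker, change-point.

lengths: ground=10, input=5, coupler=3, output=8
sorted: s=3 (shortest), l=10 (longest), p+q=13
s + l = 13 vs p + q = 13
s + l = p + q → change-point (collinear configuration reachable)

change-point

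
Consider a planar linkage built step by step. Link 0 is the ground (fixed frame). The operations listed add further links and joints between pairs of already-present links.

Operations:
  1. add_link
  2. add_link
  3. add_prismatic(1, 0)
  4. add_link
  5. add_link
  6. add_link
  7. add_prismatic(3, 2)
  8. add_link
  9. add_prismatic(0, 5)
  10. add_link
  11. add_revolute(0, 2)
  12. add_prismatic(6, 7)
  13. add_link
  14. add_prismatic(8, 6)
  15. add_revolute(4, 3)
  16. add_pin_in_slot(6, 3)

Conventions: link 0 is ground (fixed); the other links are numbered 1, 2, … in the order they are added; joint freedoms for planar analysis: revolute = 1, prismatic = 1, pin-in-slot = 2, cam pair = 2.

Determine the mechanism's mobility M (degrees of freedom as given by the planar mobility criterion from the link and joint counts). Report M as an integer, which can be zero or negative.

link 0 = ground. State L|J1|J2 = 1|0|0
+link1  2|0|0
+link2  3|0|0
P(1,0) f=1→J1  3|1|0
+link3  4|1|0
+link4  5|1|0
+link5  6|1|0
P(3,2) f=1→J1  6|2|0
+link6  7|2|0
P(0,5) f=1→J1  7|3|0
+link7  8|3|0
R(0,2) f=1→J1  8|4|0
P(6,7) f=1→J1  8|5|0
+link8  9|5|0
P(8,6) f=1→J1  9|6|0
R(4,3) f=1→J1  9|7|0
PS(6,3) f=2→J2  9|7|1
M = 3(9−1)−2·7−1 = 24−14−1 = 9

M = 9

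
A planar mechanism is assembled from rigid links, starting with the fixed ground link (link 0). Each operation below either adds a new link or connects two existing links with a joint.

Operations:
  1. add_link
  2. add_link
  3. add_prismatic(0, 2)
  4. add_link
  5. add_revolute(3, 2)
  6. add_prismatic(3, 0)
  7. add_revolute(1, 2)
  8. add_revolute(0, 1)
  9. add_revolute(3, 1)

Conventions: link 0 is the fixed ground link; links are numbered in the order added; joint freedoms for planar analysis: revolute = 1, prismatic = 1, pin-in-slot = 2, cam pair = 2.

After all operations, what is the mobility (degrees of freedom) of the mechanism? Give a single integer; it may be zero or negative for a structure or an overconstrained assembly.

(L,J1,J2)=(1,0,0); link0 fixed
link1: (2,0,0)
link2: (3,0,0)
P 0-2 [J1]: (3,1,0)
link3: (4,1,0)
R 3-2 [J1]: (4,2,0)
P 3-0 [J1]: (4,3,0)
R 1-2 [J1]: (4,4,0)
R 0-1 [J1]: (4,5,0)
R 3-1 [J1]: (4,6,0)
Grübler: 3·3 − 2·6 − 0 = -3

M = -3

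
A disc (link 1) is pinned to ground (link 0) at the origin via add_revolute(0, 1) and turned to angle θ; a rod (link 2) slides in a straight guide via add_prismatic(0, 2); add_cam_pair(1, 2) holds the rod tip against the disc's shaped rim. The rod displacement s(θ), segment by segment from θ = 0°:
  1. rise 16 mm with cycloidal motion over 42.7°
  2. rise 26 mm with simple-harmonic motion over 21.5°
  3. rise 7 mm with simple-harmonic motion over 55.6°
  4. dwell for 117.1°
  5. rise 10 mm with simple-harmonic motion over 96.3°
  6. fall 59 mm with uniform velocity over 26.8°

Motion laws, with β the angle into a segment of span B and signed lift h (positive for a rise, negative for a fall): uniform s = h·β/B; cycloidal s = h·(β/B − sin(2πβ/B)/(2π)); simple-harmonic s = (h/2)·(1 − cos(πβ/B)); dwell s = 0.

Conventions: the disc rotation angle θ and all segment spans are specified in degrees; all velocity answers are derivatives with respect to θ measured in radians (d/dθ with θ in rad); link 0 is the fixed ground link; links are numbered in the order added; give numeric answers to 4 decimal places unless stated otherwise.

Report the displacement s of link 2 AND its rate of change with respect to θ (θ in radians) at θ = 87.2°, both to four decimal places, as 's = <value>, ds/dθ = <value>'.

segment 1 (0° to 42.7°, cycloidal, h = 16) is passed completely: s = 0.0000 + (16) = 16.0000
segment 2 (42.7° to 64.2°, simple-harmonic, h = 26) is passed completely: s = 16.0000 + (26) = 42.0000
θ = 87.2° falls in segment 3 (64.2° to 119.8°, simple-harmonic, h = 7): β = 87.2 − 64.2 = 23°, B = 55.6°; Δs = 7/2·(1 − cos(π·0.4137)) = 2.5623; s = 42.0000 + 2.5623 = 44.5623
velocity in seg [64.2°–119.8°] (simple-harmonic), θ in radians: β = 23° = 0.4014 rad, B = 55.6° = 0.9704 rad; ds/dθ = (πh/(2B)) sin(πβ/B) = (π·7/(2·0.9704)) sin(π·0.4137) = 10.916740 mm/rad

s = 44.5623, ds/dθ = 10.9167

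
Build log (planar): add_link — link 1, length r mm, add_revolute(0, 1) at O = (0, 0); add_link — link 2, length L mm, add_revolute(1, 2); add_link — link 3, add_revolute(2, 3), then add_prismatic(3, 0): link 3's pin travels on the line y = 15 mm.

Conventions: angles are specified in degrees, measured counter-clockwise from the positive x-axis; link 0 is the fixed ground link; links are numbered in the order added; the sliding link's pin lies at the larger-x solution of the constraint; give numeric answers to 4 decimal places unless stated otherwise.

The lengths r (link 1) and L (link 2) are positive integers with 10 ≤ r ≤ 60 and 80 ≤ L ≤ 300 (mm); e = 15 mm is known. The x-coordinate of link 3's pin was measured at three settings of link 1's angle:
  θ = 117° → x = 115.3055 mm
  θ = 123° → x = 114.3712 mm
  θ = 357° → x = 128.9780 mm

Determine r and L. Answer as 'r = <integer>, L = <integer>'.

constraint per measurement: (x − r cos θ)² + (r sin θ − e)² = L²
subtracting the θ₁ and θ₂ equations cancels the r² and L² terms:
r = (x₁² − x₂²) / (2[(x₁cos θ₁ + e sin θ₁) − (x₂cos θ₂ + e sin θ₂)]) = 10.0008 → r = 10
L² = (x₁ − r cos θ₁)² + (r sin θ₁ − e)² = 14400.0084 → L = 120.0000 → L = 120
check at θ₃=357°: x = 128.9780 (printed 128.9780) ✓

r = 10, L = 120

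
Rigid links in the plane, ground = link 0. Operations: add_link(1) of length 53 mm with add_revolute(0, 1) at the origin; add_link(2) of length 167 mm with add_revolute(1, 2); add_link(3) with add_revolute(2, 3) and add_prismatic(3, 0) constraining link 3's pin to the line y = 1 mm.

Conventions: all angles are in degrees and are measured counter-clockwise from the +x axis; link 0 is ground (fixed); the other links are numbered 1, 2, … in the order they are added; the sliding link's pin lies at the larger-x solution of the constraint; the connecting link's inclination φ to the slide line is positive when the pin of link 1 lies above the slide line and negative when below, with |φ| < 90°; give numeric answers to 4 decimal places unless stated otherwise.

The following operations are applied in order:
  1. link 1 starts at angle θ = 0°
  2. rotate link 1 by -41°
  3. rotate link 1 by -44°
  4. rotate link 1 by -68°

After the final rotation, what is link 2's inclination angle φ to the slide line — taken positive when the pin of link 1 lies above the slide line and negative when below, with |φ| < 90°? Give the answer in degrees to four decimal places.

geometry: r = 53 mm, L = 167 mm, e = 1 mm; θ starts at 0°
rotate link 1 by -41°: θ ← 0° -41° = -41°
rotate link 1 by -44°: θ ← -41° -44° = -85°
rotate link 1 by -68°: θ ← -85° -68° = -153°
h = r sin θ − e = -24.061496 − 1 = -25.061496
sin φ = h / L = -25.061496 / 167 = -0.15006884
φ = arcsin(-0.15006884) = -8.630916°

-8.6309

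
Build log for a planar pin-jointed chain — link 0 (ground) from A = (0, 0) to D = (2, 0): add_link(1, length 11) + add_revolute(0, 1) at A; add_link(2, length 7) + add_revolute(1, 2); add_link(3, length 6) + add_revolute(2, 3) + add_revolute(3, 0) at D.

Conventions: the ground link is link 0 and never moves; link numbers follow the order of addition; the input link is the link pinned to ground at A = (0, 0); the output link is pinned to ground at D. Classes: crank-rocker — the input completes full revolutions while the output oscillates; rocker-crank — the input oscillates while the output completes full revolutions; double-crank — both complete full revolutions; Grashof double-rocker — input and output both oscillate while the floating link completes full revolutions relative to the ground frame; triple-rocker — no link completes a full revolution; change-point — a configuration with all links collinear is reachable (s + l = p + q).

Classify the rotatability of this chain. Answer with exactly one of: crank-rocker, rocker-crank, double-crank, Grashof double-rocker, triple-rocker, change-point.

lengths: ground=2, input=11, coupler=7, output=6
sorted: s=2 (shortest), l=11 (longest), p+q=13
s + l = 13 vs p + q = 13
s + l = p + q → change-point (collinear configuration reachable)

change-point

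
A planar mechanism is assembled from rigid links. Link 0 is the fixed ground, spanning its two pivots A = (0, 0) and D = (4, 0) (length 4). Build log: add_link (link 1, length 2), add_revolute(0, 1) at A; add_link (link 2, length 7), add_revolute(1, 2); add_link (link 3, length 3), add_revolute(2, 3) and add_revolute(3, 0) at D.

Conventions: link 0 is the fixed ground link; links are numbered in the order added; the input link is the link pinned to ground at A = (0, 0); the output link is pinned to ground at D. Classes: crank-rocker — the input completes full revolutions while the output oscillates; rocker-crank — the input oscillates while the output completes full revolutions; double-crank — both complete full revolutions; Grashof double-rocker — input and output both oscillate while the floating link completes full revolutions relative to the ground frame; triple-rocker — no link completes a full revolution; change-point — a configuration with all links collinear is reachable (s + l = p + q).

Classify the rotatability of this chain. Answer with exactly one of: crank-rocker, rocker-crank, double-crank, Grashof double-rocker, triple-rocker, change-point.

lengths: ground=4, input=2, coupler=7, output=3
sorted: s=2 (shortest), l=7 (longest), p+q=7
s + l = 9 vs p + q = 7
s + l > p + q → non-Grashof → no link fully rotates → triple-rocker

triple-rocker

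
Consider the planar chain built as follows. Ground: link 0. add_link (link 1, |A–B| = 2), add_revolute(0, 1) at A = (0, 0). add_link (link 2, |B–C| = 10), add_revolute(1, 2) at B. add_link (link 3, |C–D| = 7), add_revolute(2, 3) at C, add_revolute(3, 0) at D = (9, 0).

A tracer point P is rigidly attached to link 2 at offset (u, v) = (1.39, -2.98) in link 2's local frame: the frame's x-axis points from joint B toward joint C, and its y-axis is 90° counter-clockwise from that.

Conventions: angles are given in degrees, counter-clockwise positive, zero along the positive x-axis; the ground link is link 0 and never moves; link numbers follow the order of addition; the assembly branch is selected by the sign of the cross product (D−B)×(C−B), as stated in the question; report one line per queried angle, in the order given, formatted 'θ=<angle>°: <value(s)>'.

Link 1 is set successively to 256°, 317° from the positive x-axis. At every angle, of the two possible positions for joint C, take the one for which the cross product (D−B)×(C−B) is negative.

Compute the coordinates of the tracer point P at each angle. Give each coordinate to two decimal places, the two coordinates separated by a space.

A=(0,0), D=(9.00,0)
θ=256°: B = A + 2.00·(cos256°, sin256°) = (-0.4838, -1.9406)
θ=256°: |BD| = 9.6804
θ=256°: circle(B,10.00) ∩ circle(D,7.00): a=7.4744, h=6.6433
θ=256°:   candidates: C₊=(5.5070,6.0662) cross=64.310; C₋=(8.1706,-6.9507) cross=-64.310
θ=256°:   branch - wants cross < 0 → take C=(8.1706,-6.9507) (cross=-64.310)
θ=256°: ex = (C−B)/|BC| = (0.8654,-0.5010); ey = (0.5010,0.8654)
θ=256°: P = B + 1.39·ex + -2.98·ey = (-0.7739,-5.2160)
θ=317°: B = A + 2.00·(cos317°, sin317°) = (1.4627, -1.3640)
θ=317°: |BD| = 7.6597
θ=317°: circle(B,10.00) ∩ circle(D,7.00): a=7.1590, h=6.9821
θ=317°:   candidates: C₊=(7.2639,6.7813) cross=53.481; C₋=(9.7506,-6.9596) cross=-53.481
θ=317°:   branch - wants cross < 0 → take C=(9.7506,-6.9596) (cross=-53.481)
θ=317°: ex = (C−B)/|BC| = (0.8288,-0.5596); ey = (0.5596,0.8288)
θ=317°: P = B + 1.39·ex + -2.98·ey = (0.9472,-4.6116)

θ=256°: -0.77 -5.22
θ=317°: 0.95 -4.61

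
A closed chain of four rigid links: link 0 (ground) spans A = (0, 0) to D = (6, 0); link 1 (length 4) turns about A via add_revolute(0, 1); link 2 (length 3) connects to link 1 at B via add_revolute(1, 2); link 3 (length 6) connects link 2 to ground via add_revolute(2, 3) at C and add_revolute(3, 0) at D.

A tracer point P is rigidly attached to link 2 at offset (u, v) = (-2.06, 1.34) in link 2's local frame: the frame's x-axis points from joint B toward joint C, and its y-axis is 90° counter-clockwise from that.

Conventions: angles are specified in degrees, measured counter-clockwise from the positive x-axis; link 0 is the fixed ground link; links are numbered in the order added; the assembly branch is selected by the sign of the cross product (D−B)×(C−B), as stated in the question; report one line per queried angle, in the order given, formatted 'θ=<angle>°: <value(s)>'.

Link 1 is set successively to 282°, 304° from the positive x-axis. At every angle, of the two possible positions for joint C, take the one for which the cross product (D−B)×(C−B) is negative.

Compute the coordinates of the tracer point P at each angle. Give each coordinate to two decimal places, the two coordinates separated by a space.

A=(0,0), D=(6.00,0)
θ=282°: B = A + 4.00·(cos282°, sin282°) = (0.8316, -3.9126)
θ=282°: |BD| = 6.4823
θ=282°: circle(B,3.00) ∩ circle(D,6.00): a=1.1586, h=2.7673
θ=282°:   candidates: C₊=(0.0851,-1.0070) cross=17.938; C₋=(3.4256,-5.4197) cross=-17.938
θ=282°:   branch - wants cross < 0 → take C=(3.4256,-5.4197) (cross=-17.938)
θ=282°: ex = (C−B)/|BC| = (0.8647,-0.5024); ey = (0.5024,0.8647)
θ=282°: P = B + -2.06·ex + 1.34·ey = (-0.2764,-1.7191)
θ=304°: B = A + 4.00·(cos304°, sin304°) = (2.2368, -3.3162)
θ=304°: |BD| = 5.0158
θ=304°: circle(B,3.00) ∩ circle(D,6.00): a=-0.1835, h=2.9944
θ=304°:   candidates: C₊=(0.1194,-1.1909) cross=15.019; C₋=(4.0788,-5.6841) cross=-15.019
θ=304°:   branch - wants cross < 0 → take C=(4.0788,-5.6841) (cross=-15.019)
θ=304°: ex = (C−B)/|BC| = (0.6140,-0.7893); ey = (0.7893,0.6140)
θ=304°: P = B + -2.06·ex + 1.34·ey = (2.0296,-0.8674)

θ=282°: -0.28 -1.72
θ=304°: 2.03 -0.87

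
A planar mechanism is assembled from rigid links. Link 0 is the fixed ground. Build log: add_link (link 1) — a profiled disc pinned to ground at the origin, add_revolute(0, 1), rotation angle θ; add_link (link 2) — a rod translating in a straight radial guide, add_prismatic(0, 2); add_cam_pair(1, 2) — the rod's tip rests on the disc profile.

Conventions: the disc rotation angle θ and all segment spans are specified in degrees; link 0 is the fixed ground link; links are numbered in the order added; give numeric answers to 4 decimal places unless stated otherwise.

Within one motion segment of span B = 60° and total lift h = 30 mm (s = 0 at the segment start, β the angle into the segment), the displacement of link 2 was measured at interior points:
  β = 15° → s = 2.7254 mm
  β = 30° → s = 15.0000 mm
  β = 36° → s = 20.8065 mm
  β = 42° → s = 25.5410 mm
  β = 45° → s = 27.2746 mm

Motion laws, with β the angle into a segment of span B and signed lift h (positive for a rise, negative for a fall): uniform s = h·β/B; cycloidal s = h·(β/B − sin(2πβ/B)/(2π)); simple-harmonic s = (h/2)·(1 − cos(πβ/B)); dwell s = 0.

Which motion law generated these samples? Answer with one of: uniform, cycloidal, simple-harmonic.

candidates at β/B = r: uniform s = h·r (linear in β); cycloidal s = h·(r − sin(2πr)/(2π)); simple-harmonic s = (h/2)(1 − cos(πr))
β=15°: printed 2.7254 | uniform 7.5000, cycloidal 2.7254, simple-harmonic 4.3934
β=30°: printed 15.0000 | uniform 15.0000, cycloidal 15.0000, simple-harmonic 15.0000
β=36°: printed 20.8065 | uniform 18.0000, cycloidal 20.8065, simple-harmonic 19.6353
β=42°: printed 25.5410 | uniform 21.0000, cycloidal 25.5410, simple-harmonic 23.8168
β=45°: printed 27.2746 | uniform 22.5000, cycloidal 27.2746, simple-harmonic 25.6066
only one law matches every sample → cycloidal

cycloidal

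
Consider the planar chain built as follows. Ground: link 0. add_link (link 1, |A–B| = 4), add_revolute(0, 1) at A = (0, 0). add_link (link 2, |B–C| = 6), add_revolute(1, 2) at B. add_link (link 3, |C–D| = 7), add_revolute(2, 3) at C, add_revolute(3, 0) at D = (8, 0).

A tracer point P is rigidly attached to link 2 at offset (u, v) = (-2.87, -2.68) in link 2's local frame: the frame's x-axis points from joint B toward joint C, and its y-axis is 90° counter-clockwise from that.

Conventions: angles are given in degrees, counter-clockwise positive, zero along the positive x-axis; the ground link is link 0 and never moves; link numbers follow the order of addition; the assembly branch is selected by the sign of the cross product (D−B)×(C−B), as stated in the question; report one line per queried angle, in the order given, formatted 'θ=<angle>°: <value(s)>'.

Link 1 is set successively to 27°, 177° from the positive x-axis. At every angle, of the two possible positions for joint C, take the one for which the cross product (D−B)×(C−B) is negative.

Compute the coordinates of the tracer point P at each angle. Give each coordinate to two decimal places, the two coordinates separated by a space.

A=(0,0), D=(8.00,0)
θ=27°: B = A + 4.00·(cos27°, sin27°) = (3.5640, 1.8160)
θ=27°: |BD| = 4.7933
θ=27°: circle(B,6.00) ∩ circle(D,7.00): a=1.0406, h=5.9091
θ=27°:   candidates: C₊=(6.7657,6.8903) cross=28.324; C₋=(2.2883,-4.0469) cross=-28.324
θ=27°:   branch - wants cross < 0 → take C=(2.2883,-4.0469) (cross=-28.324)
θ=27°: ex = (C−B)/|BC| = (-0.2126,-0.9771); ey = (0.9771,-0.2126)
θ=27°: P = B + -2.87·ex + -2.68·ey = (1.5555,5.1901)
θ=177°: B = A + 4.00·(cos177°, sin177°) = (-3.9945, 0.2093)
θ=177°: |BD| = 11.9963
θ=177°: circle(B,6.00) ∩ circle(D,7.00): a=5.4563, h=2.4957
θ=177°:   candidates: C₊=(1.5045,2.6094) cross=29.939; C₋=(1.4174,-2.3812) cross=-29.939
θ=177°:   branch - wants cross < 0 → take C=(1.4174,-2.3812) (cross=-29.939)
θ=177°: ex = (C−B)/|BC| = (0.9020,-0.4318); ey = (0.4318,0.9020)
θ=177°: P = B + -2.87·ex + -2.68·ey = (-7.7403,-0.9689)

θ=27°: 1.56 5.19
θ=177°: -7.74 -0.97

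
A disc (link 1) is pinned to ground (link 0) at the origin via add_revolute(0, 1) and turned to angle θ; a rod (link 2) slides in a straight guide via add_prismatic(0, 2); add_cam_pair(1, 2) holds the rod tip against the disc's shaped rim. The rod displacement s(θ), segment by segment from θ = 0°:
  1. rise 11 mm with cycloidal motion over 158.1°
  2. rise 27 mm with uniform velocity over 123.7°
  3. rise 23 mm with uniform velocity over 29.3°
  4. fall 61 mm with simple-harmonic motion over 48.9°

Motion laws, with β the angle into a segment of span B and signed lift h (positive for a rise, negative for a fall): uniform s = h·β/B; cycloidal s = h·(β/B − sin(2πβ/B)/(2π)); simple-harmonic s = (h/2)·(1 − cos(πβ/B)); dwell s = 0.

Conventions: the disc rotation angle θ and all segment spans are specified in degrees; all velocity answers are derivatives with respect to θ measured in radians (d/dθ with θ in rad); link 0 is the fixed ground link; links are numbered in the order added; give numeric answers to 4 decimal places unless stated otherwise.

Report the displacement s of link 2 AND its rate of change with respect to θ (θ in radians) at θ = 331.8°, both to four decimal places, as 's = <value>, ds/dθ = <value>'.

segment 1 (0° to 158.1°, cycloidal, h = 11) is passed completely: s = 0.0000 + (11) = 11.0000
segment 2 (158.1° to 281.8°, uniform, h = 27) is passed completely: s = 11.0000 + (27) = 38.0000
segment 3 (281.8° to 311.1°, uniform, h = 23) is passed completely: s = 38.0000 + (23) = 61.0000
θ = 331.8° falls in segment 4 (311.1° to 360°, simple-harmonic, h = -61): β = 331.8 − 311.1 = 20.7°, B = 48.9°; Δs = -61/2·(1 − cos(π·0.4233)) = -23.2228; s = 61.0000 − 23.2228 = 37.7772
velocity in seg [311.1°–360°] (simple-harmonic), θ in radians: β = 20.7° = 0.3613 rad, B = 48.9° = 0.8535 rad; ds/dθ = (πh/(2B)) sin(πβ/B) = (π·(-61)/(2·0.8535)) sin(π·0.4233) = -109.027465 mm/rad

s = 37.7772, ds/dθ = -109.0275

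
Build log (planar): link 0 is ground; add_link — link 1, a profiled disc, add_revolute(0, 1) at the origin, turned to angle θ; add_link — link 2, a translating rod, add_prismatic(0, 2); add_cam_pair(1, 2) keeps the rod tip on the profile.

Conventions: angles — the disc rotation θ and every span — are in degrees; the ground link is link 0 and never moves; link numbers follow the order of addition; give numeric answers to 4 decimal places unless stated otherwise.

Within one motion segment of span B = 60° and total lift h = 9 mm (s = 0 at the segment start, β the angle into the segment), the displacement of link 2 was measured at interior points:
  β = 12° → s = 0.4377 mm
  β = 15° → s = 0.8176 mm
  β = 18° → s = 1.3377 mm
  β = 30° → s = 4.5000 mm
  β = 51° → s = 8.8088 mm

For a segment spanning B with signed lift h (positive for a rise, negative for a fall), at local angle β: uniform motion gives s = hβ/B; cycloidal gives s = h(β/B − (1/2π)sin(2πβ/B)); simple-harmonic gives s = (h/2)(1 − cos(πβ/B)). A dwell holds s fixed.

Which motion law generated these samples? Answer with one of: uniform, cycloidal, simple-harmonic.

candidates at β/B = r: uniform s = h·r (linear in β); cycloidal s = h·(r − sin(2πr)/(2π)); simple-harmonic s = (h/2)(1 − cos(πr))
β=12°: printed 0.4377 | uniform 1.8000, cycloidal 0.4377, simple-harmonic 0.8594
β=15°: printed 0.8176 | uniform 2.2500, cycloidal 0.8176, simple-harmonic 1.3180
β=18°: printed 1.3377 | uniform 2.7000, cycloidal 1.3377, simple-harmonic 1.8550
β=30°: printed 4.5000 | uniform 4.5000, cycloidal 4.5000, simple-harmonic 4.5000
β=51°: printed 8.8088 | uniform 7.6500, cycloidal 8.8088, simple-harmonic 8.5095
only one law matches every sample → cycloidal

cycloidal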